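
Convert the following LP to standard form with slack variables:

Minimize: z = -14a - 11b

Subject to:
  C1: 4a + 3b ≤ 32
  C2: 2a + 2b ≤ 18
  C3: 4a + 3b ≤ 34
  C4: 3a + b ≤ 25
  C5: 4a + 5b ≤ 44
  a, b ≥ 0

min z = -14a - 11b

s.t.
  4a + 3b + s1 = 32
  2a + 2b + s2 = 18
  4a + 3b + s3 = 34
  3a + b + s4 = 25
  4a + 5b + s5 = 44
  a, b, s1, s2, s3, s4, s5 ≥ 0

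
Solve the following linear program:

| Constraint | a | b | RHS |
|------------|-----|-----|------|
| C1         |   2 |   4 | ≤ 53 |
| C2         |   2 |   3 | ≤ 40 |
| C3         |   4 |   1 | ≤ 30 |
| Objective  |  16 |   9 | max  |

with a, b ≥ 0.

Evaluate the objective at each vertex of the feasible region:
  z(0, 0) = 0
  z(7.5, 0) = 120
  z(5, 10) = 170  ←
  z(0.5, 13) = 125
  z(0, 13.25) = 119.2
The maximum is at a = 5, b = 10.

a = 5, b = 10, z = 170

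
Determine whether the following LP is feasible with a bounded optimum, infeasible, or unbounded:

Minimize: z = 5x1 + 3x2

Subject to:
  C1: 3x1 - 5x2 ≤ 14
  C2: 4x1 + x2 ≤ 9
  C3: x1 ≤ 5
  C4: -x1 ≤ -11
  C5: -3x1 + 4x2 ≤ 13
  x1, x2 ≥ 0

Infeasible (no feasible solution exists)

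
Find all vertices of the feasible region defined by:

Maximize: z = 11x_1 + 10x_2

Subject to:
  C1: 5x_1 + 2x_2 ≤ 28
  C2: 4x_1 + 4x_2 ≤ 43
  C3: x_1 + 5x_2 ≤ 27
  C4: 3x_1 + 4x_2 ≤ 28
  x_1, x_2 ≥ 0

(0, 0), (5.6, 0), (4, 4), (2.909, 4.818), (0, 5.4)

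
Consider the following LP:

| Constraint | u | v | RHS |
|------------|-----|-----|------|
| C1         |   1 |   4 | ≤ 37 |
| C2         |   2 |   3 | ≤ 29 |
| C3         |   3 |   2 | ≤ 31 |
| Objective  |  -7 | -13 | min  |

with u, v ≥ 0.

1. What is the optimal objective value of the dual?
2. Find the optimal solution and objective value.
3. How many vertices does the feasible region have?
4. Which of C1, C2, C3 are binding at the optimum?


1. -124
2. u = 1, v = 9, z = -124
3. 5
4. C1, C2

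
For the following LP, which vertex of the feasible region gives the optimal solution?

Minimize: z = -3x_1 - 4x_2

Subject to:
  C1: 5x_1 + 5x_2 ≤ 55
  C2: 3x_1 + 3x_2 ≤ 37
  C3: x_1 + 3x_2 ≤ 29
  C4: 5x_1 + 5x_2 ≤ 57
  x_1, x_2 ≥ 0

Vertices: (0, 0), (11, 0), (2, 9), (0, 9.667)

Evaluate the objective at each vertex of the feasible region:
  z(0, 0) = 0
  z(11, 0) = -33
  z(2, 9) = -42  ←
  z(0, 9.667) = -38.67
The minimum is at x_1 = 2, x_2 = 9.

(2, 9)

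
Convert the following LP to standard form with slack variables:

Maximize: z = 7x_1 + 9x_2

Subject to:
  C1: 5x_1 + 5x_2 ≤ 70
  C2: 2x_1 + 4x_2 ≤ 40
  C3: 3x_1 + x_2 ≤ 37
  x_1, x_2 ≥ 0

max z = 7x_1 + 9x_2

s.t.
  5x_1 + 5x_2 + s1 = 70
  2x_1 + 4x_2 + s2 = 40
  3x_1 + x_2 + s3 = 37
  x_1, x_2, s1, s2, s3 ≥ 0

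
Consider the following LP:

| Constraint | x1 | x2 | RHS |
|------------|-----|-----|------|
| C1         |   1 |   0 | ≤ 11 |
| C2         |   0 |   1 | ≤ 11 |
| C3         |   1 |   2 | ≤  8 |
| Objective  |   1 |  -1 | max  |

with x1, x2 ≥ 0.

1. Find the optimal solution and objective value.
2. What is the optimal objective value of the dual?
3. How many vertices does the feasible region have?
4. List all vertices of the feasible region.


1. x1 = 8, x2 = 0, z = 8
2. 8
3. 3
4. (0, 0), (8, 0), (0, 4)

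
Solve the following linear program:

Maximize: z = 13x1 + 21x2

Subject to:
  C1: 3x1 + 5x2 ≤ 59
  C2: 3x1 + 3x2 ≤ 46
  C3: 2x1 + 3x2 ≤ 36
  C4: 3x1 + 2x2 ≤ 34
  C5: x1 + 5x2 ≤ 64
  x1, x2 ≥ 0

Evaluate the objective at each vertex of the feasible region:
  z(0, 0) = 0
  z(11.33, 0) = 147.3
  z(6, 8) = 246
  z(3, 10) = 249  ←
  z(0, 11.8) = 247.8
The maximum is at x1 = 3, x2 = 10.

x1 = 3, x2 = 10, z = 249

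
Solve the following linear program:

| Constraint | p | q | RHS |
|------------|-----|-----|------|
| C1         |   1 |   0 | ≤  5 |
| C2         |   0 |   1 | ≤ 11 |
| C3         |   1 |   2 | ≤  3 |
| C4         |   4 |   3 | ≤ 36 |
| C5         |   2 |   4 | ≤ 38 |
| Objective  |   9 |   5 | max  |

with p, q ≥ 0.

Evaluate the objective at each vertex of the feasible region:
  z(0, 0) = 0
  z(3, 0) = 27  ←
  z(0, 1.5) = 7.5
The maximum is at p = 3, q = 0.

p = 3, q = 0, z = 27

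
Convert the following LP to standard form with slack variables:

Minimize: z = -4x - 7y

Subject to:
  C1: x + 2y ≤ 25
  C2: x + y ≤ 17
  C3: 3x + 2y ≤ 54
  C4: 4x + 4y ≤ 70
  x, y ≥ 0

min z = -4x - 7y

s.t.
  x + 2y + s1 = 25
  x + y + s2 = 17
  3x + 2y + s3 = 54
  4x + 4y + s4 = 70
  x, y, s1, s2, s3, s4 ≥ 0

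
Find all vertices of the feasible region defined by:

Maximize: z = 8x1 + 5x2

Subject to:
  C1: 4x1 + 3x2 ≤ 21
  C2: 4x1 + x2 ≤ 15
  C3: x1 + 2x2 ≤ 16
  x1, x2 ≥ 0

(0, 0), (3.75, 0), (3, 3), (0, 7)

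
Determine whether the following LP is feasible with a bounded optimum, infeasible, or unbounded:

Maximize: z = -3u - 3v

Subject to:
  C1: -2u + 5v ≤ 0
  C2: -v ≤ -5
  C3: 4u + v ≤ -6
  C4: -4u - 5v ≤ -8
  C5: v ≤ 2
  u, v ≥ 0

Infeasible (no feasible solution exists)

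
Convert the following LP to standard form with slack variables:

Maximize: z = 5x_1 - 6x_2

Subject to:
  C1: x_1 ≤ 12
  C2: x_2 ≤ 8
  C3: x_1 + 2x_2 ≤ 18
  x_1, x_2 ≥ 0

max z = 5x_1 - 6x_2

s.t.
  x_1 + s1 = 12
  x_2 + s2 = 8
  x_1 + 2x_2 + s3 = 18
  x_1, x_2, s1, s2, s3 ≥ 0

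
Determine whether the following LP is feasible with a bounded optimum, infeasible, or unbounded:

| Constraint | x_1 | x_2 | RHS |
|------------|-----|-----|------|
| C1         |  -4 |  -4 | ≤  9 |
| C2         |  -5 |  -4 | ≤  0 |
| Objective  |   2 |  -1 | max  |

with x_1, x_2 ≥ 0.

Unbounded (objective can increase without bound)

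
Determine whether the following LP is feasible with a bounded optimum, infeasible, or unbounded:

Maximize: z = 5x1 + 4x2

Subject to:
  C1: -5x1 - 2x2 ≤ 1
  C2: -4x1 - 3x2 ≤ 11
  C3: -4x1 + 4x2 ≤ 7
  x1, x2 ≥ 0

Unbounded (objective can increase without bound)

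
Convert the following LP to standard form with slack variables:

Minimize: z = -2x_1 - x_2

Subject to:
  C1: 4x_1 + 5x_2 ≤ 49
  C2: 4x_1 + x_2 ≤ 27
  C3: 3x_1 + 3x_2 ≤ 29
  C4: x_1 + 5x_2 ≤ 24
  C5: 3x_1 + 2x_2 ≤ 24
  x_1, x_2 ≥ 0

min z = -2x_1 - x_2

s.t.
  4x_1 + 5x_2 + s1 = 49
  4x_1 + x_2 + s2 = 27
  3x_1 + 3x_2 + s3 = 29
  x_1 + 5x_2 + s4 = 24
  3x_1 + 2x_2 + s5 = 24
  x_1, x_2, s1, s2, s3, s4, s5 ≥ 0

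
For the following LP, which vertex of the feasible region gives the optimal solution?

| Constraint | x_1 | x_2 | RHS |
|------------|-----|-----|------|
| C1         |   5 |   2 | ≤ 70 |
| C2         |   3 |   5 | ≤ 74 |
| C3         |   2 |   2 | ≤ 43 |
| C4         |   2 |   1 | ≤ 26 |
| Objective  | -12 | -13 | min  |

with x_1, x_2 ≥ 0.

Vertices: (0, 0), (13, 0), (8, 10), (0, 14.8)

Evaluate the objective at each vertex of the feasible region:
  z(0, 0) = 0
  z(13, 0) = -156
  z(8, 10) = -226  ←
  z(0, 14.8) = -192.4
The minimum is at x_1 = 8, x_2 = 10.

(8, 10)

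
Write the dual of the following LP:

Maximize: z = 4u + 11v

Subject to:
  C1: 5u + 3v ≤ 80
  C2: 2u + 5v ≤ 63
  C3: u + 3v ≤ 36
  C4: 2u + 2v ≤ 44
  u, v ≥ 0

Primal max cᵀx s.t. Ax ≤ b, x ≥ 0  →  Dual min bᵀy s.t. Aᵀy ≥ c, y ≥ 0.

Minimize: z = 80y1 + 63y2 + 36y3 + 44y4

Subject to:
  5y1 + 2y2 + y3 + 2y4 ≥ 4
  3y1 + 5y2 + 3y3 + 2y4 ≥ 11
  y1, y2, y3, y4 ≥ 0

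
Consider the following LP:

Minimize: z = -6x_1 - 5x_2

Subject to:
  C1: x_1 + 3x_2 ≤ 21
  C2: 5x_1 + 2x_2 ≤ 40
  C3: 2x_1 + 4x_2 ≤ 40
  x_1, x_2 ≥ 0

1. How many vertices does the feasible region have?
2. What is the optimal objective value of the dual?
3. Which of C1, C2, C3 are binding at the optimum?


1. 4
2. -61
3. C1, C2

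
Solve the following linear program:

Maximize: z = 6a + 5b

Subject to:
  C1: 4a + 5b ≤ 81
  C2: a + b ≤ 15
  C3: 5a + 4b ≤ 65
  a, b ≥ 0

Evaluate the objective at each vertex of the feasible region:
  z(0, 0) = 0
  z(13, 0) = 78
  z(5, 10) = 80  ←
  z(0, 15) = 75
The maximum is at a = 5, b = 10.

a = 5, b = 10, z = 80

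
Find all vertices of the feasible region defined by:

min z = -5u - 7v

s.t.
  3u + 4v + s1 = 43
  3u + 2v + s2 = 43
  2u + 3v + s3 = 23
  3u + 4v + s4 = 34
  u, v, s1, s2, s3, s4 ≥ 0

(0, 0), (11.33, 0), (10, 1), (0, 7.667)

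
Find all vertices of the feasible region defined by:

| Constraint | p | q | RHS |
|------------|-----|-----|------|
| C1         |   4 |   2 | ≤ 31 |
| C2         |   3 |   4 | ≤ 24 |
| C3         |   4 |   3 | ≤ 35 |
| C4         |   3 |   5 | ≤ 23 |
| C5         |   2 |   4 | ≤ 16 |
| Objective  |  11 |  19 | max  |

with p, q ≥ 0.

(0, 0), (7.667, 0), (6, 1), (0, 4)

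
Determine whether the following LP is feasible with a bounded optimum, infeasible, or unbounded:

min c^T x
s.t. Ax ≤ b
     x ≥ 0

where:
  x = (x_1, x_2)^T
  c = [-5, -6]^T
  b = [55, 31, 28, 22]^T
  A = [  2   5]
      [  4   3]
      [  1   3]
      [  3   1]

Feasible with a bounded optimal solution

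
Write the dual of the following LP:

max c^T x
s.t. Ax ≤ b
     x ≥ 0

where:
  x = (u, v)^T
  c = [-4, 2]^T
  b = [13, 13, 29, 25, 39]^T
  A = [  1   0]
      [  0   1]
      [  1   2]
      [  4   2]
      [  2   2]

Primal max cᵀx s.t. Ax ≤ b, x ≥ 0  →  Dual min bᵀy s.t. Aᵀy ≥ c, y ≥ 0.

Minimize: z = 13y1 + 13y2 + 29y3 + 25y4 + 39y5

Subject to:
  y1 + y3 + 4y4 + 2y5 ≥ -4
  y2 + 2y3 + 2y4 + 2y5 ≥ 2
  y1, y2, y3, y4, y5 ≥ 0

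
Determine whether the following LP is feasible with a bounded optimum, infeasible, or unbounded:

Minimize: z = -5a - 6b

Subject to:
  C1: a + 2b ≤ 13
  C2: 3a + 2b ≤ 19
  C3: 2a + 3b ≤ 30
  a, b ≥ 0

Feasible with a bounded optimal solution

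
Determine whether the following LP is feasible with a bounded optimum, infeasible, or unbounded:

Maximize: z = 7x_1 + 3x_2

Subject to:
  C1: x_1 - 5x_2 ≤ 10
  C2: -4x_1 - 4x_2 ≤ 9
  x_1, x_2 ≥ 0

Unbounded (objective can increase without bound)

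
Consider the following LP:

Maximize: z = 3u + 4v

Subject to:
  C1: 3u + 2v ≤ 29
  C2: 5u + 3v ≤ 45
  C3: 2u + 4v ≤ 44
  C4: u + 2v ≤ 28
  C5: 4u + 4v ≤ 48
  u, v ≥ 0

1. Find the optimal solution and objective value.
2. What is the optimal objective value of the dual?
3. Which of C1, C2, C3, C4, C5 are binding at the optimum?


1. u = 2, v = 10, z = 46
2. 46
3. C3, C5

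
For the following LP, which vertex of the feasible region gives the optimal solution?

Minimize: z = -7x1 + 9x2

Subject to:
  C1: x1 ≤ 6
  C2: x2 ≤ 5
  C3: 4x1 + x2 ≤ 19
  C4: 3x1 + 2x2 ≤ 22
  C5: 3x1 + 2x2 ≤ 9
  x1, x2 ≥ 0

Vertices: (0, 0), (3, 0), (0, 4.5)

Evaluate the objective at each vertex of the feasible region:
  z(0, 0) = 0
  z(3, 0) = -21  ←
  z(0, 4.5) = 40.5
The minimum is at x1 = 3, x2 = 0.

(3, 0)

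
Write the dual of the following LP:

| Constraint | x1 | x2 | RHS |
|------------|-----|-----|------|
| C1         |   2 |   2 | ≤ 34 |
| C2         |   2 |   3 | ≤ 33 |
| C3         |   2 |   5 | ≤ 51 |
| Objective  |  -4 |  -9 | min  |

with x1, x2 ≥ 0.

Primal min cᵀx s.t. Ax ≤ b, x ≥ 0  →  Dual max −bᵀy s.t. Aᵀy ≥ −c, y ≥ 0.

Maximize: z = -34y1 - 33y2 - 51y3

Subject to:
  2y1 + 2y2 + 2y3 ≥ 4
  2y1 + 3y2 + 5y3 ≥ 9
  y1, y2, y3 ≥ 0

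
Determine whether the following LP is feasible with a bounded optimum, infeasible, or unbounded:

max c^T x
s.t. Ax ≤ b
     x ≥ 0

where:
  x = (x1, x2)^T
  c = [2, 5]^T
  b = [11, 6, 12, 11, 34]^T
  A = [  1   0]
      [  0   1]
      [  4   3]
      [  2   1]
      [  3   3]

Feasible with a bounded optimal solution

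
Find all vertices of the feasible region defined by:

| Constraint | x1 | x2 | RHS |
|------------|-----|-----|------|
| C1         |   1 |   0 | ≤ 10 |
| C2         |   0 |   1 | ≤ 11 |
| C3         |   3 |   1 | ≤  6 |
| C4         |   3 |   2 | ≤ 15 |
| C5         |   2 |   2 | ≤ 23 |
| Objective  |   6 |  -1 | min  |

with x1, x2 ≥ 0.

(0, 0), (2, 0), (0, 6)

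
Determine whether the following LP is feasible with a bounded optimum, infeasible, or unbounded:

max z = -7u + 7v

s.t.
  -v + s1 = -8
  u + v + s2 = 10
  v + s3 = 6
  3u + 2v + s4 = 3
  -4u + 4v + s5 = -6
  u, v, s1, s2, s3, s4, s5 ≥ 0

Infeasible (no feasible solution exists)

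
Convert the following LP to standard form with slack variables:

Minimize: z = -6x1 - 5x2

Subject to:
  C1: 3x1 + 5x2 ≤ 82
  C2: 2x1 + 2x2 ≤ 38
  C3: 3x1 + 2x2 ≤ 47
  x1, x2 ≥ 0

min z = -6x1 - 5x2

s.t.
  3x1 + 5x2 + s1 = 82
  2x1 + 2x2 + s2 = 38
  3x1 + 2x2 + s3 = 47
  x1, x2, s1, s2, s3 ≥ 0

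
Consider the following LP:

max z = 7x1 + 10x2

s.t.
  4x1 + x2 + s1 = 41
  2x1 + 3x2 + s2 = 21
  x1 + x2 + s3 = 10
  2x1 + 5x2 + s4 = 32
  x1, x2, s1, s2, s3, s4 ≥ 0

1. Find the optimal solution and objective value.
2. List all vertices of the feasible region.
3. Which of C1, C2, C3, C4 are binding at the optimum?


1. x1 = 9, x2 = 1, z = 73
2. (0, 0), (10, 0), (9, 1), (2.25, 5.5), (0, 6.4)
3. C2, C3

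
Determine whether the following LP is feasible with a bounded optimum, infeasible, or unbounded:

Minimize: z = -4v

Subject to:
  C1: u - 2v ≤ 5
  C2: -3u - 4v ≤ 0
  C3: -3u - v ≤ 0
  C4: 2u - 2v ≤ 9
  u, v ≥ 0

Unbounded (objective can decrease without bound)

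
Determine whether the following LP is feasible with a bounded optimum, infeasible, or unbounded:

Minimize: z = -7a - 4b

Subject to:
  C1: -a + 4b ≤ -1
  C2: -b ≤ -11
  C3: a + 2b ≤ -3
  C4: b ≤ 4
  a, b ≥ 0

Infeasible (no feasible solution exists)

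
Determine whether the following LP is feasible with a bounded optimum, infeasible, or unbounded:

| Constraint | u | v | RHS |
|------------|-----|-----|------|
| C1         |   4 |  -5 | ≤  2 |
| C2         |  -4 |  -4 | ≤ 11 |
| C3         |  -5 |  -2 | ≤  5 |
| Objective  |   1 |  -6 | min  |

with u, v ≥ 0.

Unbounded (objective can decrease without bound)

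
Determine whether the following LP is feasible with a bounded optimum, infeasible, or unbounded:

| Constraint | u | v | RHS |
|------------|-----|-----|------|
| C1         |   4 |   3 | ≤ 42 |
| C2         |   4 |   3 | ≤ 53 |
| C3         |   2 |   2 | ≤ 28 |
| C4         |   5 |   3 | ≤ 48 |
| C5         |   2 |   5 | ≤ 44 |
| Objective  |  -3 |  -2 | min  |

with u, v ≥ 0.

Feasible with a bounded optimal solution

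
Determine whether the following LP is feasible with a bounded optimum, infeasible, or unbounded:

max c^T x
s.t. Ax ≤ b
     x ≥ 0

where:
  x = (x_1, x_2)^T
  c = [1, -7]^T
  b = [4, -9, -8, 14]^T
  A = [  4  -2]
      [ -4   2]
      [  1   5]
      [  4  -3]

Infeasible (no feasible solution exists)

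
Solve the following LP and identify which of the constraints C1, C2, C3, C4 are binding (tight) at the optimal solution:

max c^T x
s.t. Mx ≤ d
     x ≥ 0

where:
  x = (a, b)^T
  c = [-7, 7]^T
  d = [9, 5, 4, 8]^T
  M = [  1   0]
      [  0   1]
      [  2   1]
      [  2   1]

At a = 0, b = 4, compute slack b - a·x for each constraint:
  C1: 9 − 0 = 9  (slack)
  C2: 5 − 4 = 1  (slack)
  C3: 4 − 4 = 0  (binding)
  C4: 8 − 4 = 4  (slack)

Optimal: a = 0, b = 4
Binding: C3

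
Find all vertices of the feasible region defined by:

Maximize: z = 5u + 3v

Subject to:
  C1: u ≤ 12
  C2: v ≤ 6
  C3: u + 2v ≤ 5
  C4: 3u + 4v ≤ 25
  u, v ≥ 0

(0, 0), (5, 0), (0, 2.5)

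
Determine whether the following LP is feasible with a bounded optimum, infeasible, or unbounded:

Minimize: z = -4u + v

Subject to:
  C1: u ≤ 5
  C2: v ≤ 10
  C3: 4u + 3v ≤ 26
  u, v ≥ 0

Feasible with a bounded optimal solution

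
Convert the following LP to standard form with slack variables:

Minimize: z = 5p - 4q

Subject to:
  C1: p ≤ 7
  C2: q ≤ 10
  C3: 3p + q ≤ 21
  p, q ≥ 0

min z = 5p - 4q

s.t.
  p + s1 = 7
  q + s2 = 10
  3p + q + s3 = 21
  p, q, s1, s2, s3 ≥ 0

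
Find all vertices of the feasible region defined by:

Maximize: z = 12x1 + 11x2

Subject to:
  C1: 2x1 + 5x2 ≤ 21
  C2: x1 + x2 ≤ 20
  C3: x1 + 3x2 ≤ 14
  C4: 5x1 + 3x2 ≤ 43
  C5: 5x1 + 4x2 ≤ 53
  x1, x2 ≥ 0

(0, 0), (8.6, 0), (8, 1), (0, 4.2)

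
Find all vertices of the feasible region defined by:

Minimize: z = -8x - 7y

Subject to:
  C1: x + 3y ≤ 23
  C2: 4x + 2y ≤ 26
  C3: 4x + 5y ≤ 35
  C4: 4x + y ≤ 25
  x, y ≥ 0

(0, 0), (6.25, 0), (6, 1), (5, 3), (0, 7)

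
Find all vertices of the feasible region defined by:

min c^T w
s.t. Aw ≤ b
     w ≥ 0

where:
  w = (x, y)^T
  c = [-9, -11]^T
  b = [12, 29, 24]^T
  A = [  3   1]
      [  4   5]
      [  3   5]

(0, 0), (4, 0), (3, 3), (0, 4.8)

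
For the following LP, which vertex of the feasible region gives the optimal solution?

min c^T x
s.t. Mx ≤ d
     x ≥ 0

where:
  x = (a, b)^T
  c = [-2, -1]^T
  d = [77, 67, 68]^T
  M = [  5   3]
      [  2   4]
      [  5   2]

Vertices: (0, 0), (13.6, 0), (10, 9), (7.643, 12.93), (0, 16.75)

Evaluate the objective at each vertex of the feasible region:
  z(0, 0) = 0
  z(13.6, 0) = -27.2
  z(10, 9) = -29  ←
  z(7.643, 12.93) = -28.21
  z(0, 16.75) = -16.75
The minimum is at a = 10, b = 9.

(10, 9)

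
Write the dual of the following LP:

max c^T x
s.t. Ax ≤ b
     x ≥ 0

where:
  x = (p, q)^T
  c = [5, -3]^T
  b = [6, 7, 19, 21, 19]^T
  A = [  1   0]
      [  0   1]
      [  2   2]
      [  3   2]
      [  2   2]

Primal max cᵀx s.t. Ax ≤ b, x ≥ 0  →  Dual min bᵀy s.t. Aᵀy ≥ c, y ≥ 0.

Minimize: z = 6y1 + 7y2 + 19y3 + 21y4 + 19y5

Subject to:
  y1 + 2y3 + 3y4 + 2y5 ≥ 5
  y2 + 2y3 + 2y4 + 2y5 ≥ -3
  y1, y2, y3, y4, y5 ≥ 0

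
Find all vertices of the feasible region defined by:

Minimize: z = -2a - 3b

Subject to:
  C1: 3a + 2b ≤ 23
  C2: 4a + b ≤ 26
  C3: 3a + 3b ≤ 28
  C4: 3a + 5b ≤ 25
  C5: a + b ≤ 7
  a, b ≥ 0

(0, 0), (6.5, 0), (6.333, 0.6667), (5, 2), (0, 5)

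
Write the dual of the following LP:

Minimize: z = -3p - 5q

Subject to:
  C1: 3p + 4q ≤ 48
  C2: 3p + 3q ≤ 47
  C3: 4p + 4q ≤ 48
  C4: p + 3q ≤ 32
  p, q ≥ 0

Primal min cᵀx s.t. Ax ≤ b, x ≥ 0  →  Dual max −bᵀy s.t. Aᵀy ≥ −c, y ≥ 0.

Maximize: z = -48y1 - 47y2 - 48y3 - 32y4

Subject to:
  3y1 + 3y2 + 4y3 + y4 ≥ 3
  4y1 + 3y2 + 4y3 + 3y4 ≥ 5
  y1, y2, y3, y4 ≥ 0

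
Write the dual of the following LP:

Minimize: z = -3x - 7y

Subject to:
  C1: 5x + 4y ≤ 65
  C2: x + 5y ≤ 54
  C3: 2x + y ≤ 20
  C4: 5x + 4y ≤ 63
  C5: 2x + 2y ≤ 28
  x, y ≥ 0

Primal min cᵀx s.t. Ax ≤ b, x ≥ 0  →  Dual max −bᵀy s.t. Aᵀy ≥ −c, y ≥ 0.

Maximize: z = -65y1 - 54y2 - 20y3 - 63y4 - 28y5

Subject to:
  5y1 + y2 + 2y3 + 5y4 + 2y5 ≥ 3
  4y1 + 5y2 + y3 + 4y4 + 2y5 ≥ 7
  y1, y2, y3, y4, y5 ≥ 0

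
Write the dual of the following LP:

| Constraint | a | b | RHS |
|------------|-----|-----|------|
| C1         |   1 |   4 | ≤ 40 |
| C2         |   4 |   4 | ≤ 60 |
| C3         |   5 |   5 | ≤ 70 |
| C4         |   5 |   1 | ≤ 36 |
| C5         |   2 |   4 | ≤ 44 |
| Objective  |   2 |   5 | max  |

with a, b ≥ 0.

Primal max cᵀx s.t. Ax ≤ b, x ≥ 0  →  Dual min bᵀy s.t. Aᵀy ≥ c, y ≥ 0.

Minimize: z = 40y1 + 60y2 + 70y3 + 36y4 + 44y5

Subject to:
  y1 + 4y2 + 5y3 + 5y4 + 2y5 ≥ 2
  4y1 + 4y2 + 5y3 + y4 + 4y5 ≥ 5
  y1, y2, y3, y4, y5 ≥ 0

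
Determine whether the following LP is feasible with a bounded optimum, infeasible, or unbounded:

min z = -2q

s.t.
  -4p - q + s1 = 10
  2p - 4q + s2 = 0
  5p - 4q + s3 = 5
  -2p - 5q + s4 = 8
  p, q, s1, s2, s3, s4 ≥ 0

Unbounded (objective can decrease without bound)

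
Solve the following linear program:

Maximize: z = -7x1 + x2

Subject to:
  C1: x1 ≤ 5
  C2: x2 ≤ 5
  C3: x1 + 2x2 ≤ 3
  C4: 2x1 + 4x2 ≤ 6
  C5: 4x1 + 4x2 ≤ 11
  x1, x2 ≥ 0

Evaluate the objective at each vertex of the feasible region:
  z(0, 0) = 0
  z(2.75, 0) = -19.25
  z(2.5, 0.25) = -17.25
  z(0, 1.5) = 1.5  ←
The maximum is at x1 = 0, x2 = 1.5.

x1 = 0, x2 = 1.5, z = 1.5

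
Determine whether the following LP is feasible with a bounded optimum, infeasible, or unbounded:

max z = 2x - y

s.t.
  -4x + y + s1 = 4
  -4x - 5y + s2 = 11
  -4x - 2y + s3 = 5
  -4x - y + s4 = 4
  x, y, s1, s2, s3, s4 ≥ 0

Unbounded (objective can increase without bound)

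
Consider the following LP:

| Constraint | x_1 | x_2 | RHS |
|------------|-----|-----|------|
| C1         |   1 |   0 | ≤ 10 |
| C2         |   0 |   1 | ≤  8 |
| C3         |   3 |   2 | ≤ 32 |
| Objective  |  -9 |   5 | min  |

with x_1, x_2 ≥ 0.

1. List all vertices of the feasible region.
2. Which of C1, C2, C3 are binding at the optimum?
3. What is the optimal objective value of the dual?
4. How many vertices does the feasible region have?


1. (0, 0), (10, 0), (10, 1), (5.333, 8), (0, 8)
2. C1
3. -90
4. 5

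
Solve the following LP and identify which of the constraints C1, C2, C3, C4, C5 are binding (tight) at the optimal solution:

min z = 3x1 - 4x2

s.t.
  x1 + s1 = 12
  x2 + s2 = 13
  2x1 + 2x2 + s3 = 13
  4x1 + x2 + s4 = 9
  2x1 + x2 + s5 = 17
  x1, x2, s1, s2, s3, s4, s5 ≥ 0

At x1 = 0, x2 = 6.5, compute slack b - a·x for each constraint:
  C1: 12 − 0 = 12  (slack)
  C2: 13 − 6.5 = 6.5  (slack)
  C3: 13 − 13 = 0  (binding)
  C4: 9 − 6.5 = 2.5  (slack)
  C5: 17 − 6.5 = 10.5  (slack)

Optimal: x1 = 0, x2 = 6.5
Binding: C3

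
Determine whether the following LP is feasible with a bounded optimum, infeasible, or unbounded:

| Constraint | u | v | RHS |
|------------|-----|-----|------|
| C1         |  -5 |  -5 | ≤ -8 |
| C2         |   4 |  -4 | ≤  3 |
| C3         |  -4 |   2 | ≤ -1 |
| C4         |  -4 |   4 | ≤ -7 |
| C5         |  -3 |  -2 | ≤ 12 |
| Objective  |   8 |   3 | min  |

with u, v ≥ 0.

Infeasible (no feasible solution exists)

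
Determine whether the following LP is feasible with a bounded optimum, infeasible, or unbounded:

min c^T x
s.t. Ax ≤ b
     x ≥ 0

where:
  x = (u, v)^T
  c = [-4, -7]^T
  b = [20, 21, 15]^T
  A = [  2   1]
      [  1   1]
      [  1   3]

Feasible with a bounded optimal solution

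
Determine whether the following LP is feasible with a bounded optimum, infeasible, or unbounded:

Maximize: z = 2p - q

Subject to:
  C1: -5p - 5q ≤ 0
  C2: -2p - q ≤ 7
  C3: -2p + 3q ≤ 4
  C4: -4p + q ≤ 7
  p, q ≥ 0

Unbounded (objective can increase without bound)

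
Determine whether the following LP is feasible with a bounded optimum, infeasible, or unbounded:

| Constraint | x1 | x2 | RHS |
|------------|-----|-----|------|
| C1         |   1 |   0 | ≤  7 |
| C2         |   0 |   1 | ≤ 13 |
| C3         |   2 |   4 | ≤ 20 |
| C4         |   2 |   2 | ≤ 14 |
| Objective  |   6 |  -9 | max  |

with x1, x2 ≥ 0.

Feasible with a bounded optimal solution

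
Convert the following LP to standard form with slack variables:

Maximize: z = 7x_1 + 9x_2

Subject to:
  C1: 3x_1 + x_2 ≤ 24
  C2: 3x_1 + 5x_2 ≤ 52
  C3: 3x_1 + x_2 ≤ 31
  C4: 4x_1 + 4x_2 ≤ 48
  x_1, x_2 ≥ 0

max z = 7x_1 + 9x_2

s.t.
  3x_1 + x_2 + s1 = 24
  3x_1 + 5x_2 + s2 = 52
  3x_1 + x_2 + s3 = 31
  4x_1 + 4x_2 + s4 = 48
  x_1, x_2, s1, s2, s3, s4 ≥ 0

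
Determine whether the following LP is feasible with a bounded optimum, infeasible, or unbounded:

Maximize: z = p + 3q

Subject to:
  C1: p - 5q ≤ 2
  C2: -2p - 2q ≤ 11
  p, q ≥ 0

Unbounded (objective can increase without bound)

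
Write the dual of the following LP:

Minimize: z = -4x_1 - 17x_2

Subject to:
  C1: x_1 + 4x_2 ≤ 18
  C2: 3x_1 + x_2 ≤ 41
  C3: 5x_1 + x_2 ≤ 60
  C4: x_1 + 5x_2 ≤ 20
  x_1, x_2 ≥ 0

Primal min cᵀx s.t. Ax ≤ b, x ≥ 0  →  Dual max −bᵀy s.t. Aᵀy ≥ −c, y ≥ 0.

Maximize: z = -18y1 - 41y2 - 60y3 - 20y4

Subject to:
  y1 + 3y2 + 5y3 + y4 ≥ 4
  4y1 + y2 + y3 + 5y4 ≥ 17
  y1, y2, y3, y4 ≥ 0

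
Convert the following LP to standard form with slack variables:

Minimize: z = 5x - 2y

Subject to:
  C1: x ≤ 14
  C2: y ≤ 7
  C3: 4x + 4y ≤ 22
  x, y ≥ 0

min z = 5x - 2y

s.t.
  x + s1 = 14
  y + s2 = 7
  4x + 4y + s3 = 22
  x, y, s1, s2, s3 ≥ 0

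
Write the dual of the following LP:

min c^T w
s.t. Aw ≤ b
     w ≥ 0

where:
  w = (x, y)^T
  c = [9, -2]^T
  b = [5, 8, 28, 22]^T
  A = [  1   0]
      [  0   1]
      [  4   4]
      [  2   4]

Primal min cᵀx s.t. Ax ≤ b, x ≥ 0  →  Dual max −bᵀy s.t. Aᵀy ≥ −c, y ≥ 0.

Maximize: z = -5y1 - 8y2 - 28y3 - 22y4

Subject to:
  y1 + 4y3 + 2y4 ≥ -9
  y2 + 4y3 + 4y4 ≥ 2
  y1, y2, y3, y4 ≥ 0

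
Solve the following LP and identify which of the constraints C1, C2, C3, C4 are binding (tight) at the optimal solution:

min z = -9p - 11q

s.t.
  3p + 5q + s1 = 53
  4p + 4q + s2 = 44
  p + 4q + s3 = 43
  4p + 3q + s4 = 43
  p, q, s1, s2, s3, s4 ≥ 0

At p = 1, q = 10, compute slack b - a·x for each constraint:
  C1: 53 − 53 = 0  (binding)
  C2: 44 − 44 = 0  (binding)
  C3: 43 − 41 = 2  (slack)
  C4: 43 − 34 = 9  (slack)

Optimal: p = 1, q = 10
Binding: C1, C2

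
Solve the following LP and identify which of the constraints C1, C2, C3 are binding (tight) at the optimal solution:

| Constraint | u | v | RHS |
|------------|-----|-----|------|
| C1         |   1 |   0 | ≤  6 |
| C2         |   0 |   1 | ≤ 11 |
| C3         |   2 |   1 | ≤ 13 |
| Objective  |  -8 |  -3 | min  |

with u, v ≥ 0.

At u = 6, v = 1, compute slack b - a·x for each constraint:
  C1: 6 − 6 = 0  (binding)
  C2: 11 − 1 = 10  (slack)
  C3: 13 − 13 = 0  (binding)

Optimal: u = 6, v = 1
Binding: C1, C3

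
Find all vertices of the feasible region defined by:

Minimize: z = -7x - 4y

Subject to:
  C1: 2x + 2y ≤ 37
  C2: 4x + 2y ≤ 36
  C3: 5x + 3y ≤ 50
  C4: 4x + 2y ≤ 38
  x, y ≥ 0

(0, 0), (9, 0), (4, 10), (0, 16.67)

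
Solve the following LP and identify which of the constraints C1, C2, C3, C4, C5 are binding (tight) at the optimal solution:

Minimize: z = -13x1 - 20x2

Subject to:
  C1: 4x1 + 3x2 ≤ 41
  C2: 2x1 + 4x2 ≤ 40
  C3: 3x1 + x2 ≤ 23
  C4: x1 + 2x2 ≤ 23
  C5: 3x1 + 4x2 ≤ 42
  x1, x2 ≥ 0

At x1 = 2, x2 = 9, compute slack b - a·x for each constraint:
  C1: 41 − 35 = 6  (slack)
  C2: 40 − 40 = 0  (binding)
  C3: 23 − 15 = 8  (slack)
  C4: 23 − 20 = 3  (slack)
  C5: 42 − 42 = 0  (binding)

Optimal: x1 = 2, x2 = 9
Binding: C2, C5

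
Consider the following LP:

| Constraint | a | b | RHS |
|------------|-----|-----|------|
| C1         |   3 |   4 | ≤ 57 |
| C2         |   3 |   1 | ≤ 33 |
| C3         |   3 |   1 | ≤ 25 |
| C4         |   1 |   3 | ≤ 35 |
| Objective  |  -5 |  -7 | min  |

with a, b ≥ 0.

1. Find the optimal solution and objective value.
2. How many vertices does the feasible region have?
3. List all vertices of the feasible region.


1. a = 5, b = 10, z = -95
2. 4
3. (0, 0), (8.333, 0), (5, 10), (0, 11.67)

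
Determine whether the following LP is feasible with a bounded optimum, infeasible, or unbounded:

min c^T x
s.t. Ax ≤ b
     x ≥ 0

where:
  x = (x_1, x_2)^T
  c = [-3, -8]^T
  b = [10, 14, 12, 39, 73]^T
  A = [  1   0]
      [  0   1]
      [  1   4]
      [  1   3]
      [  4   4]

Feasible with a bounded optimal solution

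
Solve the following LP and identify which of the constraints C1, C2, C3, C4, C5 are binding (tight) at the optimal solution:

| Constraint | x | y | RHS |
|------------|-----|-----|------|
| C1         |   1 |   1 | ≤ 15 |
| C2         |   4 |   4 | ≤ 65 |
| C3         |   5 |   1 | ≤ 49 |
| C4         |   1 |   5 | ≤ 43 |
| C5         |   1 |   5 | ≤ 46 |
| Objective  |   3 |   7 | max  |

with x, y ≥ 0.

At x = 8, y = 7, compute slack b - a·x for each constraint:
  C1: 15 − 15 = 0  (binding)
  C2: 65 − 60 = 5  (slack)
  C3: 49 − 47 = 2  (slack)
  C4: 43 − 43 = 0  (binding)
  C5: 46 − 43 = 3  (slack)

Optimal: x = 8, y = 7
Binding: C1, C4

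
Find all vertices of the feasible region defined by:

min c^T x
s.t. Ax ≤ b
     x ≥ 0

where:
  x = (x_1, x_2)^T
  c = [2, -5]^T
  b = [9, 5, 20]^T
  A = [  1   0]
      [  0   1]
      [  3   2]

(0, 0), (6.667, 0), (3.333, 5), (0, 5)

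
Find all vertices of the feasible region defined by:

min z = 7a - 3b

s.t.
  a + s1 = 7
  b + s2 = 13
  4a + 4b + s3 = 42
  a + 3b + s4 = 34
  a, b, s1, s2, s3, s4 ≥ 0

(0, 0), (7, 0), (7, 3.5), (0, 10.5)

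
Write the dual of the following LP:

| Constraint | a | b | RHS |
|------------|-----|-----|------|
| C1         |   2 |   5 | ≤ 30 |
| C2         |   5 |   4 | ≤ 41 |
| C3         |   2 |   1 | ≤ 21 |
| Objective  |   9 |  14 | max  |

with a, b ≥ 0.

Primal max cᵀx s.t. Ax ≤ b, x ≥ 0  →  Dual min bᵀy s.t. Aᵀy ≥ c, y ≥ 0.

Minimize: z = 30y1 + 41y2 + 21y3

Subject to:
  2y1 + 5y2 + 2y3 ≥ 9
  5y1 + 4y2 + y3 ≥ 14
  y1, y2, y3 ≥ 0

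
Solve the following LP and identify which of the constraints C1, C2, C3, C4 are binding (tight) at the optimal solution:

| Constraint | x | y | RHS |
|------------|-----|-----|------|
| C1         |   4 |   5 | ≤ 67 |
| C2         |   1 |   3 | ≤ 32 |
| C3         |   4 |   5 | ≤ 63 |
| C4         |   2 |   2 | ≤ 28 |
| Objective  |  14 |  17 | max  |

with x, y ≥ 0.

At x = 7, y = 7, compute slack b - a·x for each constraint:
  C1: 67 − 63 = 4  (slack)
  C2: 32 − 28 = 4  (slack)
  C3: 63 − 63 = 0  (binding)
  C4: 28 − 28 = 0  (binding)

Optimal: x = 7, y = 7
Binding: C3, C4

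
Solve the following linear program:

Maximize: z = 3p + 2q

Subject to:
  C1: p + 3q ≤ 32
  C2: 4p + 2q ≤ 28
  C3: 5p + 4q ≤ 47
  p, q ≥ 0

Evaluate the objective at each vertex of the feasible region:
  z(0, 0) = 0
  z(7, 0) = 21
  z(3, 8) = 25  ←
  z(1.182, 10.27) = 24.09
  z(0, 10.67) = 21.33
The maximum is at p = 3, q = 8.

p = 3, q = 8, z = 25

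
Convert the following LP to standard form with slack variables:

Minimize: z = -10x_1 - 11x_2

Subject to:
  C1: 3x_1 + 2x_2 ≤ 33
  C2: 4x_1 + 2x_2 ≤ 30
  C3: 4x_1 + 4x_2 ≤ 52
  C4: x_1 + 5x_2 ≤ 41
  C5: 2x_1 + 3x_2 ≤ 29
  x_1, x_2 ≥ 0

min z = -10x_1 - 11x_2

s.t.
  3x_1 + 2x_2 + s1 = 33
  4x_1 + 2x_2 + s2 = 30
  4x_1 + 4x_2 + s3 = 52
  x_1 + 5x_2 + s4 = 41
  2x_1 + 3x_2 + s5 = 29
  x_1, x_2, s1, s2, s3, s4, s5 ≥ 0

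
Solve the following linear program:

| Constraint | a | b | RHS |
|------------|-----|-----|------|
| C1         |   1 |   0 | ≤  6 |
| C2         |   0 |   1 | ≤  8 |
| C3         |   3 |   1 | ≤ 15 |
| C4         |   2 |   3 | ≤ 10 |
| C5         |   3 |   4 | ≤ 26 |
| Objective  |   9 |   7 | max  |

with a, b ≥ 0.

Evaluate the objective at each vertex of the feasible region:
  z(0, 0) = 0
  z(5, 0) = 45  ←
  z(0, 3.333) = 23.33
The maximum is at a = 5, b = 0.

a = 5, b = 0, z = 45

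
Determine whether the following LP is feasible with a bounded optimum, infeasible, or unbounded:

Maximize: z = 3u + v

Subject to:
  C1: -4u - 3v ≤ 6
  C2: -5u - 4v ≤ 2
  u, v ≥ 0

Unbounded (objective can increase without bound)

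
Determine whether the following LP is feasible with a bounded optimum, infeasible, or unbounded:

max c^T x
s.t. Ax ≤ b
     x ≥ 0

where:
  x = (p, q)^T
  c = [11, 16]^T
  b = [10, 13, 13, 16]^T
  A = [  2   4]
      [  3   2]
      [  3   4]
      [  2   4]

Feasible with a bounded optimal solution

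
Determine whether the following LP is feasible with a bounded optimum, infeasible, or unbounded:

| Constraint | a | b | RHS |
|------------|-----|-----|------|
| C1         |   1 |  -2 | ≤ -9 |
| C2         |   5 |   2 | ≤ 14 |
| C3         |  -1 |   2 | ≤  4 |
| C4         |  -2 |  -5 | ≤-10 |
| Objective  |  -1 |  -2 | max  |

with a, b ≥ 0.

Infeasible (no feasible solution exists)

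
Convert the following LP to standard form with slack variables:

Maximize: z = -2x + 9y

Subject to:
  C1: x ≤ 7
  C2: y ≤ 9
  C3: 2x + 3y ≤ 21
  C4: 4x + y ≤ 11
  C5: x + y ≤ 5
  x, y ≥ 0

max z = -2x + 9y

s.t.
  x + s1 = 7
  y + s2 = 9
  2x + 3y + s3 = 21
  4x + y + s4 = 11
  x + y + s5 = 5
  x, y, s1, s2, s3, s4, s5 ≥ 0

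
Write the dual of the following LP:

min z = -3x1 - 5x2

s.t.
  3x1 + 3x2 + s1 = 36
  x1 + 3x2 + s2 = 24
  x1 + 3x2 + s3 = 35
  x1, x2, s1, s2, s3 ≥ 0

Primal min cᵀx s.t. Ax ≤ b, x ≥ 0  →  Dual max −bᵀy s.t. Aᵀy ≥ −c, y ≥ 0.

Maximize: z = -36y1 - 24y2 - 35y3

Subject to:
  3y1 + y2 + y3 ≥ 3
  3y1 + 3y2 + 3y3 ≥ 5
  y1, y2, y3 ≥ 0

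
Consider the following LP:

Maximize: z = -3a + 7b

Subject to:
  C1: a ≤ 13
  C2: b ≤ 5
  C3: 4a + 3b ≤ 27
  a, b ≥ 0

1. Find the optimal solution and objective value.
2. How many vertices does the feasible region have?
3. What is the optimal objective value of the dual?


1. a = 0, b = 5, z = 35
2. 4
3. 35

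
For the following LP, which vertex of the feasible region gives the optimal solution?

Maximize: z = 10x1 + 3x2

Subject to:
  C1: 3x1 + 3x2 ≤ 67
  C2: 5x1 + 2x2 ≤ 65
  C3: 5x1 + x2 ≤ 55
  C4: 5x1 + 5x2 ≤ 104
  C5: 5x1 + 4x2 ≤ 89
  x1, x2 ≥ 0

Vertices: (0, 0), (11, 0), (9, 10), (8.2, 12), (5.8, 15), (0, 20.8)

Evaluate the objective at each vertex of the feasible region:
  z(0, 0) = 0
  z(11, 0) = 110
  z(9, 10) = 120  ←
  z(8.2, 12) = 118
  z(5.8, 15) = 103
  z(0, 20.8) = 62.4
The maximum is at x1 = 9, x2 = 10.

(9, 10)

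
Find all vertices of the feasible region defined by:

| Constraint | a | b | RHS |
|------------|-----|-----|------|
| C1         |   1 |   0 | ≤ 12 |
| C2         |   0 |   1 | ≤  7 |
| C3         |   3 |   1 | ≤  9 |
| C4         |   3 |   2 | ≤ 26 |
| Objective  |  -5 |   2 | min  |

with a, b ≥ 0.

(0, 0), (3, 0), (0.6667, 7), (0, 7)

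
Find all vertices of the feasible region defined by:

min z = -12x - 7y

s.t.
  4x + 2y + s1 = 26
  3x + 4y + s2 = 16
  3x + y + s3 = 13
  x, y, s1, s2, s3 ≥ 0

(0, 0), (4.333, 0), (4, 1), (0, 4)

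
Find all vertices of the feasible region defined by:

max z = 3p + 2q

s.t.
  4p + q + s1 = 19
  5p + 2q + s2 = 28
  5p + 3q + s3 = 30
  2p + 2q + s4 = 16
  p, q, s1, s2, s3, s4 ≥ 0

(0, 0), (4.75, 0), (3.857, 3.571), (3, 5), (0, 8)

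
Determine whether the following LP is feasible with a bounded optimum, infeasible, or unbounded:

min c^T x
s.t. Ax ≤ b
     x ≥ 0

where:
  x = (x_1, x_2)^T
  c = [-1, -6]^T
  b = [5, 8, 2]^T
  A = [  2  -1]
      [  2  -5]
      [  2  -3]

Unbounded (objective can decrease without bound)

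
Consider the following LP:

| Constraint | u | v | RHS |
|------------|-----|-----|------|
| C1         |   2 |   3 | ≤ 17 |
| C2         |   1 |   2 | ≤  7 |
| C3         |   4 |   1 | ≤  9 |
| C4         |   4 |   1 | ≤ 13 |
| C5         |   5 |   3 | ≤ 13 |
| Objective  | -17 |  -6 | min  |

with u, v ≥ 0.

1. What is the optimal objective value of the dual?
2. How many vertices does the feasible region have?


1. -40
2. 5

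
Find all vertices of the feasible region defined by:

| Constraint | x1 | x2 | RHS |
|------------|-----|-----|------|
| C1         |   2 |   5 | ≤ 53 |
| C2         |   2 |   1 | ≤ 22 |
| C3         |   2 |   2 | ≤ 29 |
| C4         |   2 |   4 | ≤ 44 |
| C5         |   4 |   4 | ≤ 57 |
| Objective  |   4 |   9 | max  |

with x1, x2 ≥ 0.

(0, 0), (11, 0), (7.75, 6.5), (6.5, 7.75), (4, 9), (0, 10.6)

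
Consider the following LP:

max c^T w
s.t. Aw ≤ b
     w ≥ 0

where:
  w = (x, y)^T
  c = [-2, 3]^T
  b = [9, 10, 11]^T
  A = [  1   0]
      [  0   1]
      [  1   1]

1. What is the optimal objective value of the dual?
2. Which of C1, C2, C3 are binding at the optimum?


1. 30
2. C2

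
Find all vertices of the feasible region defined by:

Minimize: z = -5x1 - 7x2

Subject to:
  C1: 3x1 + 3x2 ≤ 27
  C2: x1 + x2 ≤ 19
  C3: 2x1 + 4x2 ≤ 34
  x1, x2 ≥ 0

(0, 0), (9, 0), (1, 8), (0, 8.5)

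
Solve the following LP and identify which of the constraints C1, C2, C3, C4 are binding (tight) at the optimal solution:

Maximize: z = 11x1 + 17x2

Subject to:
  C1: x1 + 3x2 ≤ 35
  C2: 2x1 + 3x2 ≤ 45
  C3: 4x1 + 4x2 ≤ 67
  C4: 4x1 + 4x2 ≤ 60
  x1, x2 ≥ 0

At x1 = 5, x2 = 10, compute slack b - a·x for each constraint:
  C1: 35 − 35 = 0  (binding)
  C2: 45 − 40 = 5  (slack)
  C3: 67 − 60 = 7  (slack)
  C4: 60 − 60 = 0  (binding)

Optimal: x1 = 5, x2 = 10
Binding: C1, C4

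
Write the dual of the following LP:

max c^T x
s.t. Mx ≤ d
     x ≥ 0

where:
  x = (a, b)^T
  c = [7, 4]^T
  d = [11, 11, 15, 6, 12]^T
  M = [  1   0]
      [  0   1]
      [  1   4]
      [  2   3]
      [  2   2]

Primal max cᵀx s.t. Ax ≤ b, x ≥ 0  →  Dual min bᵀy s.t. Aᵀy ≥ c, y ≥ 0.

Minimize: z = 11y1 + 11y2 + 15y3 + 6y4 + 12y5

Subject to:
  y1 + y3 + 2y4 + 2y5 ≥ 7
  y2 + 4y3 + 3y4 + 2y5 ≥ 4
  y1, y2, y3, y4, y5 ≥ 0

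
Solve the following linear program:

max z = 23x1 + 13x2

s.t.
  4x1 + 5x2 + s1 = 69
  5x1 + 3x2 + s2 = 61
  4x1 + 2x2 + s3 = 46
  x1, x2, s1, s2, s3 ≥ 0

Evaluate the objective at each vertex of the feasible region:
  z(0, 0) = 0
  z(11.5, 0) = 264.5
  z(8, 7) = 275  ←
  z(7.538, 7.769) = 274.4
  z(0, 13.8) = 179.4
The maximum is at x1 = 8, x2 = 7.

x1 = 8, x2 = 7, z = 275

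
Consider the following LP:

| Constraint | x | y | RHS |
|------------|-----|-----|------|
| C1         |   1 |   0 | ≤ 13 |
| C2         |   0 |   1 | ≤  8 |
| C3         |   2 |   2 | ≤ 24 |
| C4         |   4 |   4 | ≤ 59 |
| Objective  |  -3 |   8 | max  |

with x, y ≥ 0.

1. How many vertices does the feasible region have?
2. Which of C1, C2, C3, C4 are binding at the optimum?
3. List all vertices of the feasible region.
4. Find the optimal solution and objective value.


1. 4
2. C2
3. (0, 0), (12, 0), (4, 8), (0, 8)
4. x = 0, y = 8, z = 64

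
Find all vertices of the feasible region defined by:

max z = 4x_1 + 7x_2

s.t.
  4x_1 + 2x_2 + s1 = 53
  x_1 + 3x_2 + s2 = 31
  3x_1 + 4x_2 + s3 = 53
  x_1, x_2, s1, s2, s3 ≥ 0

(0, 0), (13.25, 0), (10.6, 5.3), (7, 8), (0, 10.33)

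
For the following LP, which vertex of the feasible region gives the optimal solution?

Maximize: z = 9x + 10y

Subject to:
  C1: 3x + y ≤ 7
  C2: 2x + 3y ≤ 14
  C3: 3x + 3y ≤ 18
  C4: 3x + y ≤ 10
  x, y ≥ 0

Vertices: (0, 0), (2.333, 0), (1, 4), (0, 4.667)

Evaluate the objective at each vertex of the feasible region:
  z(0, 0) = 0
  z(2.333, 0) = 21
  z(1, 4) = 49  ←
  z(0, 4.667) = 46.67
The maximum is at x = 1, y = 4.

(1, 4)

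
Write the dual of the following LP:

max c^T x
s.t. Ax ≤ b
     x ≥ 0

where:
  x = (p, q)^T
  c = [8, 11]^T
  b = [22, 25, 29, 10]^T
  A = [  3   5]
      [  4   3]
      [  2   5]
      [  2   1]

Primal max cᵀx s.t. Ax ≤ b, x ≥ 0  →  Dual min bᵀy s.t. Aᵀy ≥ c, y ≥ 0.

Minimize: z = 22y1 + 25y2 + 29y3 + 10y4

Subject to:
  3y1 + 4y2 + 2y3 + 2y4 ≥ 8
  5y1 + 3y2 + 5y3 + y4 ≥ 11
  y1, y2, y3, y4 ≥ 0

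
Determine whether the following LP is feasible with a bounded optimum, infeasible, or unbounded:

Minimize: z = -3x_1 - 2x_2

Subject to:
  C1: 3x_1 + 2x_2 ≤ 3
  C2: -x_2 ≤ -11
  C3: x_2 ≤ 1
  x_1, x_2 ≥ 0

Infeasible (no feasible solution exists)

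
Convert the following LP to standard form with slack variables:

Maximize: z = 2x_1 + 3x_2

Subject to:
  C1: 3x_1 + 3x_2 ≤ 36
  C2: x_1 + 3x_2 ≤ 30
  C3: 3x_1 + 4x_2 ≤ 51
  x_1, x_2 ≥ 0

max z = 2x_1 + 3x_2

s.t.
  3x_1 + 3x_2 + s1 = 36
  x_1 + 3x_2 + s2 = 30
  3x_1 + 4x_2 + s3 = 51
  x_1, x_2, s1, s2, s3 ≥ 0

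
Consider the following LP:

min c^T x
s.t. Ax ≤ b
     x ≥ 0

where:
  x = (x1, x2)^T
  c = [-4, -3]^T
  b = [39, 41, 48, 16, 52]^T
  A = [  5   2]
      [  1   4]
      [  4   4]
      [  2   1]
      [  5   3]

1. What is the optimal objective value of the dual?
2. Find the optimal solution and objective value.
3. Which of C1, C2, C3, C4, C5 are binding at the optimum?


1. -40
2. x1 = 4, x2 = 8, z = -40
3. C3, C4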